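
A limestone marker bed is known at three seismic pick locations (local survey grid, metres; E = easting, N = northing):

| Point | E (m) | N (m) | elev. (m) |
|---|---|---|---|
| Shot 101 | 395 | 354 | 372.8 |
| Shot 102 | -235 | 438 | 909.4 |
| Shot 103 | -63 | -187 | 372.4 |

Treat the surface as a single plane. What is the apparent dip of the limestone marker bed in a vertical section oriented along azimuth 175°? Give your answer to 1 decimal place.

35.5°

Two edge vectors: Shot 101→Shot 102 = (-630, 84, 536.6), Shot 101→Shot 103 = (-458, -541, -0.4).
Normal n = (Shot 101→Shot 102) × (Shot 101→Shot 103) = (290267, -246014.8, 379302).
So ∂z/∂E = −n_x/n_z = −0.76527 and ∂z/∂N = −n_y/n_z = 0.64860.
Unit vector along 175° is (sin 175°, cos 175°) = (0.0872, -0.9962).
Slope in that direction = a·(0.0872) + b·(-0.9962) = −0.71283.
Apparent dip = arctan|0.71283| = 35.5° (true dip is 45.1°, so apparent ≤ true as expected).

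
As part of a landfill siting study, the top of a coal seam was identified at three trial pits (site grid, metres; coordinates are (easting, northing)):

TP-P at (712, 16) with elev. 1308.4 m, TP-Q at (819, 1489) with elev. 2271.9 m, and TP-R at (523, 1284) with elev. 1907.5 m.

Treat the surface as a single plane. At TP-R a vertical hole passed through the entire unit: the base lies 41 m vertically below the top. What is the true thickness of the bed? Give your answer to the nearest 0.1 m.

28.8 m

Two edge vectors: TP-P→TP-Q = (107, 1473, 963.5), TP-P→TP-R = (-189, 1268, 599.1).
Normal n = (TP-P→TP-Q) × (TP-P→TP-R) = (-339243.7, -246205.2, 414073).
So ∂z/∂E = −n_x/n_z = 0.81928 and ∂z/∂N = −n_y/n_z = 0.59459.
|∇z| = √(a²+b²) = 1.01231, so dip δ = arctan(1.01231) = 45.35°.
True thickness = vertical thickness × cos δ = 41 × cos 45.35° = 28.8 m.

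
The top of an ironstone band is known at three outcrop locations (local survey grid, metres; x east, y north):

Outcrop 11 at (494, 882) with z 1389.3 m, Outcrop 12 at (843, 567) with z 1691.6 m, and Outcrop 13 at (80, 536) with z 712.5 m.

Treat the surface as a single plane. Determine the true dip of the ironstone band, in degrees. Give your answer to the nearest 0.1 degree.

Let the plane be z = a·x + b·y + c.
Outcrop 12−Outcrop 11: 349a − 315b = 302.3;  Outcrop 13−Outcrop 11: −414a − 346b = −676.8.
Solving gives a = 1.26526, b = 0.44215.
Gradient magnitude |∇z| = √(a² + b²) = √(1.60088 + 0.19549) = 1.34029.
True dip = arctan(1.34029) = 53.3°, dipping toward WSW (azimuth ≈ 251°).

53.3°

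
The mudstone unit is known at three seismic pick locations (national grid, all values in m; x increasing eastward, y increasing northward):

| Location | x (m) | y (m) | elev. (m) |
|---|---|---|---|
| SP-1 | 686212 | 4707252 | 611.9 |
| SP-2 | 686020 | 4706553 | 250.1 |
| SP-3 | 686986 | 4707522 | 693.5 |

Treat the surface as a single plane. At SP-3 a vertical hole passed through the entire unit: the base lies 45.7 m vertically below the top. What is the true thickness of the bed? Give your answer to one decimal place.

Let the plane be z = a·x + b·y + c.
SP-2−SP-1: −192a − 699b = −361.8;  SP-3−SP-1: 774a + 270b = 81.6.
Solving gives a = −0.08309, b = 0.54042.
|∇z| = √(a²+b²) = 0.54677, so dip δ = arctan(0.54677) = 28.67°.
True thickness = vertical thickness × cos δ = 45.7 × cos 28.67° = 40.1 m.

40.1 m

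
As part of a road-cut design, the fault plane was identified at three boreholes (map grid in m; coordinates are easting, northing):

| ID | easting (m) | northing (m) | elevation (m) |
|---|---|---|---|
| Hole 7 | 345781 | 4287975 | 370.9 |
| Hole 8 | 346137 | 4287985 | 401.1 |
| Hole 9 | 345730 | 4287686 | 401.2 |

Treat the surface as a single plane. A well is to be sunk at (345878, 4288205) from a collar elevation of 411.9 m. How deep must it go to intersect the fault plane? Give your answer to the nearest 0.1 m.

60.1 m

Two edge vectors: Hole 7→Hole 8 = (356, 10, 30.2), Hole 7→Hole 9 = (-51, -289, 30.3).
Normal n = (Hole 7→Hole 8) × (Hole 7→Hole 9) = (9030.8, -12327, -102374).
So ∂z/∂easting = −n_x/n_z = 0.088213804 and ∂z/∂northing = −n_y/n_z = −0.120411433.
Intercept c from Hole 7: 370.9 − 30502.66 + 516321.21 = 486189.46.
At (345878, 4288205): z_contact = 30511.21 − 516348.91 + 486189.46 = 351.76 m.
Depth below ground = 411.9 − 351.76 = 60.1 m.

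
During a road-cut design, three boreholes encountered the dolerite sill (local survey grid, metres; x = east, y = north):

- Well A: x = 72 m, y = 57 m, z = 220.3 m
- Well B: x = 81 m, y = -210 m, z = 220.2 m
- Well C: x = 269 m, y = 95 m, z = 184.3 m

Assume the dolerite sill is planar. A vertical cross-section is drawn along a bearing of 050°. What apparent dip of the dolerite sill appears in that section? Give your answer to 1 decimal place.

8.1°

Two edge vectors: Well A→Well B = (9, -267, -0.1), Well A→Well C = (197, 38, -36).
Normal n = (Well A→Well B) × (Well A→Well C) = (9615.8, 304.3, 52941).
So ∂z/∂x = −n_x/n_z = −0.18163 and ∂z/∂y = −n_y/n_z = −0.00575.
Unit vector along 050° is (sin 50°, cos 50°) = (0.7660, 0.6428).
Slope in that direction = a·(0.7660) + b·(0.6428) = −0.14283.
Apparent dip = arctan|0.14283| = 8.1° (true dip is 10.3°, so apparent ≤ true as expected).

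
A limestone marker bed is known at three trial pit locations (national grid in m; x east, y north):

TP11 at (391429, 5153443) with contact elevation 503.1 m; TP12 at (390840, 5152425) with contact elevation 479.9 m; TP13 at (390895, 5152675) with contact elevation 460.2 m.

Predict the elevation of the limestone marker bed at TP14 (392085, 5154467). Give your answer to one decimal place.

544.4 m

Two edge vectors: TP11→TP12 = (-589, -1018, -23.2), TP11→TP13 = (-534, -768, -42.9).
Normal n = (TP11→TP12) × (TP11→TP13) = (25854.6, -12879.3, -91260).
So ∂z/∂x = −n_x/n_z = 0.283307035 and ∂z/∂y = −n_y/n_z = −0.141127548.
Intercept c from TP11: 503.1 − 110894.59 + 727292.77 = 616901.28.
At (392085, 5154467): z = 111080.4 − 727437.3 + 616901.28 = 544.4 m.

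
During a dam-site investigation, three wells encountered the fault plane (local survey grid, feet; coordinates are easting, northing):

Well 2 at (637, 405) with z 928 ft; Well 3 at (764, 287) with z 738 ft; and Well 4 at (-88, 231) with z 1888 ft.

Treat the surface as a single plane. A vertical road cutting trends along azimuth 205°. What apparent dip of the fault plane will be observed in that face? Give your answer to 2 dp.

23.81°

Two edge vectors: Well 2→Well 3 = (127, -118, -190), Well 2→Well 4 = (-725, -174, 960).
Normal n = (Well 2→Well 3) × (Well 2→Well 4) = (-146340, 15830, -107648).
So ∂z/∂easting = −n_x/n_z = −1.35943 and ∂z/∂northing = −n_y/n_z = 0.14705.
Unit vector along 205° is (sin 205°, cos 205°) = (-0.4226, -0.9063).
Slope in that direction = a·(-0.4226) + b·(-0.9063) = 0.44124.
Apparent dip = arctan|0.44124| = 23.81° (true dip is 53.8°, so apparent ≤ true as expected).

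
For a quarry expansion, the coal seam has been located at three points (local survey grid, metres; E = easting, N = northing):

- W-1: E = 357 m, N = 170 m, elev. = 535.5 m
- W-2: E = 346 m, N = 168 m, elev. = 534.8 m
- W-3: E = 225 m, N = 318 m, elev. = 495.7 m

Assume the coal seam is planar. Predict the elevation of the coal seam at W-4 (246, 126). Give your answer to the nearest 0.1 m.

532.8 m

Let the plane be z = a·E + b·N + c.
W-2−W-1: −11a − 2b = −0.7;  W-3−W-1: −132a + 148b = −39.8.
Solving gives a = 0.09683, b = −0.18256.
Then c = 535.5 − a·357 − b·170 = 531.97.
At (246, 126): z = 23.8 − 23.0 + 531.97 = 532.8 m.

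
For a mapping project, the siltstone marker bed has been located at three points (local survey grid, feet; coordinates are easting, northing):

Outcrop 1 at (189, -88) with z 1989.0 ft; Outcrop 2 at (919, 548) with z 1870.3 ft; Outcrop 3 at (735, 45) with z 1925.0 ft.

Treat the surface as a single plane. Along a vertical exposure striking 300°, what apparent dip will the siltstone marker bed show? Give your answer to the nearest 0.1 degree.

2.9°

Two edge vectors: Outcrop 1→Outcrop 2 = (730, 636, -118.7), Outcrop 1→Outcrop 3 = (546, 133, -64).
Normal n = (Outcrop 1→Outcrop 2) × (Outcrop 1→Outcrop 3) = (-24916.9, -18090.2, -250166).
So ∂z/∂easting = −n_x/n_z = −0.09960 and ∂z/∂northing = −n_y/n_z = −0.07231.
Unit vector along 300° is (sin 300°, cos 300°) = (-0.8660, 0.5000).
Slope in that direction = a·(-0.8660) + b·(0.5000) = 0.05010.
Apparent dip = arctan|0.05010| = 2.9° (true dip is 7.0°, so apparent ≤ true as expected).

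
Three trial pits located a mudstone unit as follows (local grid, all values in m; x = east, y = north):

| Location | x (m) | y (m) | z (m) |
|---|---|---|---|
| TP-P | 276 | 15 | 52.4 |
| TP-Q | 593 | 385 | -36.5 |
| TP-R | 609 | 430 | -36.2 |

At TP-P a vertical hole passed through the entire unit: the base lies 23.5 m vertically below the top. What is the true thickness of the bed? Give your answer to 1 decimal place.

Let the plane be z = a·x + b·y + c.
TP-Q−TP-P: 317a + 370b = −88.9;  TP-R−TP-P: 333a + 415b = −88.6.
Solving gives a = −0.49269, b = 0.18185.
|∇z| = √(a²+b²) = 0.52518, so dip δ = arctan(0.52518) = 27.71°.
True thickness = vertical thickness × cos δ = 23.5 × cos 27.71° = 20.8 m.

20.8 m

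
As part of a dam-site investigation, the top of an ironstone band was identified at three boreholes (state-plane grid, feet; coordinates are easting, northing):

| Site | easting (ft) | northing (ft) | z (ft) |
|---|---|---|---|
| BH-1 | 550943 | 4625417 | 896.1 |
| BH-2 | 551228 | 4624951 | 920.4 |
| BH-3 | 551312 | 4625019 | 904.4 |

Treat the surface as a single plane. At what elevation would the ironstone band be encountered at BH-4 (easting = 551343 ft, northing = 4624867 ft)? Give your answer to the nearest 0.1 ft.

Two edge vectors: BH-1→BH-2 = (285, -466, 24.3), BH-1→BH-3 = (369, -398, 8.3).
Normal n = (BH-1→BH-2) × (BH-1→BH-3) = (5803.6, 6601.2, 58524).
So ∂z/∂easting = −n_x/n_z = −0.099166154 and ∂z/∂northing = −n_y/n_z = −0.112794751.
Intercept c from BH-1: 896.1 + 54634.90 + 521722.76 = 577253.76.
At (551343, 4624867): z = −54674.6 − 521660.7 + 577253.76 = 918.5 ft.

918.5 ft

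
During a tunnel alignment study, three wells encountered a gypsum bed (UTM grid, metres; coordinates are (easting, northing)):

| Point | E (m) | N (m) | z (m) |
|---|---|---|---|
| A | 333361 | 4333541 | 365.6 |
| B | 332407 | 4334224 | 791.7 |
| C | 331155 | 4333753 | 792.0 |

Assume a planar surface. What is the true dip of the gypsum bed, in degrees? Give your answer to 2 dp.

23.60°

Let the plane be z = a·E + b·N + c.
B−A: −954a + 683b = 426.1;  C−A: −2206a + 212b = 426.4.
Solving gives a = −0.15401, b = 0.40875.
Gradient magnitude |∇z| = √(a² + b²) = √(0.02372 + 0.16707) = 0.43680.
True dip = arctan(0.43680) = 23.60°, dipping toward SSE (azimuth ≈ 159°).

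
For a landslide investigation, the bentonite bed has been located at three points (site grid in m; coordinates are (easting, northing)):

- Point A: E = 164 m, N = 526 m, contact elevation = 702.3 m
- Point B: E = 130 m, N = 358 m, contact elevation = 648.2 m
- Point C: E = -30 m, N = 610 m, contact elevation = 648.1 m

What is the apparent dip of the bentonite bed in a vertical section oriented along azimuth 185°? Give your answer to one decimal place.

15.5°

Let the plane be z = a·E + b·N + c.
Point B−Point A: −34a − 168b = −54.1;  Point C−Point A: −194a + 84b = −54.2.
Solving gives a = 0.38507, b = 0.24409.
Unit vector along 185° is (sin 185°, cos 185°) = (-0.0872, -0.9962).
Slope in that direction = a·(-0.0872) + b·(-0.9962) = −0.27673.
Apparent dip = arctan|0.27673| = 15.5° (true dip is 24.5°, so apparent ≤ true as expected).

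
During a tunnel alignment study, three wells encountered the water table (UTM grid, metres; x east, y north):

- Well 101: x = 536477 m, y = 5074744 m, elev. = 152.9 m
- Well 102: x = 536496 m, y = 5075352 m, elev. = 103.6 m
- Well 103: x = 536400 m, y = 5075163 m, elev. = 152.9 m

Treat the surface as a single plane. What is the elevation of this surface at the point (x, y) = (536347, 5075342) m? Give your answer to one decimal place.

160.5 m

Let the plane be z = a·x + b·y + c.
Well 102−Well 101: 19a + 608b = −49.3;  Well 103−Well 101: −77a + 419b = 0.
Solving gives a = −0.377105354, b = −0.069300984.
Then c = 152.9 − a·536477 − b·5074744 = 554146.00.
At (536347, 5075342): z = −202259.3 − 351726.2 + 554146.00 = 160.5 m.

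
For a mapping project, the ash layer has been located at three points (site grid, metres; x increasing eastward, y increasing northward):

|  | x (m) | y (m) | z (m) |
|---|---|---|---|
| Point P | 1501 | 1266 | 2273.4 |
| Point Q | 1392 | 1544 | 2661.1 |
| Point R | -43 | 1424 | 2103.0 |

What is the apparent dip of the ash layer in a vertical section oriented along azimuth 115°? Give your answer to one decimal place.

21.5°

Let the plane be z = a·x + b·y + c.
Point Q−Point P: −109a + 278b = 387.7;  Point R−Point P: −1544a + 158b = −170.4.
Solving gives a = 0.26365, b = 1.49798.
Unit vector along 115° is (sin 115°, cos 115°) = (0.9063, -0.4226).
Slope in that direction = a·(0.9063) + b·(-0.4226) = −0.39412.
Apparent dip = arctan|0.39412| = 21.5° (true dip is 56.7°, so apparent ≤ true as expected).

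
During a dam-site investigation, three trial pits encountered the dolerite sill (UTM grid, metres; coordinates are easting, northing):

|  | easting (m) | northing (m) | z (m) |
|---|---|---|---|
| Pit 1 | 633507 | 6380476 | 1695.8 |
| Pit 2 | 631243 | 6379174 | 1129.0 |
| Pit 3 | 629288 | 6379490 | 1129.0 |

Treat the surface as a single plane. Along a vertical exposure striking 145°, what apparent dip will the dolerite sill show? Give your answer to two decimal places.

13.87°

Let the plane be z = a·easting + b·northing + c.
Pit 2−Pit 1: −2264a − 1302b = −566.8;  Pit 3−Pit 1: −4219a − 986b = −566.8.
Solving gives a = 0.05493, b = 0.33982.
Unit vector along 145° is (sin 145°, cos 145°) = (0.5736, -0.8192).
Slope in that direction = a·(0.5736) + b·(-0.8192) = −0.24686.
Apparent dip = arctan|0.24686| = 13.87° (true dip is 19.0°, so apparent ≤ true as expected).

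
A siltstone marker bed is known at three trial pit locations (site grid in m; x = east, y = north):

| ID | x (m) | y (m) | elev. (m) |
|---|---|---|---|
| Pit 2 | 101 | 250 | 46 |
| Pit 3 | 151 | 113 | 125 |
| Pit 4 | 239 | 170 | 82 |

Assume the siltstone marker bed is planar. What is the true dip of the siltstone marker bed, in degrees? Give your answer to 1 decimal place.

31.7°

Let the plane be z = a·x + b·y + c.
Pit 3−Pit 2: 50a − 137b = 79;  Pit 4−Pit 2: 138a − 80b = 36.
Solving gives a = −0.09312, b = −0.61063.
Gradient magnitude |∇z| = √(a² + b²) = √(0.00867 + 0.37286) = 0.61769.
True dip = arctan(0.61769) = 31.7°, dipping toward N (azimuth ≈ 009°).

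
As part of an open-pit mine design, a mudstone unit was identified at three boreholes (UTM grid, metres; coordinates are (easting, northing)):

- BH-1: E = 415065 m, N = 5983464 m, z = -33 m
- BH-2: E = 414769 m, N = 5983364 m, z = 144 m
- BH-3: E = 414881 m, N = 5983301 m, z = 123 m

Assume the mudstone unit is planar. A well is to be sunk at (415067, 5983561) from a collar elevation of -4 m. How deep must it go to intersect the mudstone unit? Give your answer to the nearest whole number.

74 m

Let the plane be z = a·E + b·N + c.
BH-2−BH-1: −296a − 100b = 177;  BH-3−BH-1: −184a − 163b = 156.
Solving gives a = −0.44394934, b = −0.45590994.
Then c = -33 − a·415065 − b·5983464 = 2912155.57.
At (415067, 5983561): z_contact = −184268.7 − 2727965.0 + 2912155.57 = -78.1 m.
Depth below ground = -4 − (-78.1) = 74 m.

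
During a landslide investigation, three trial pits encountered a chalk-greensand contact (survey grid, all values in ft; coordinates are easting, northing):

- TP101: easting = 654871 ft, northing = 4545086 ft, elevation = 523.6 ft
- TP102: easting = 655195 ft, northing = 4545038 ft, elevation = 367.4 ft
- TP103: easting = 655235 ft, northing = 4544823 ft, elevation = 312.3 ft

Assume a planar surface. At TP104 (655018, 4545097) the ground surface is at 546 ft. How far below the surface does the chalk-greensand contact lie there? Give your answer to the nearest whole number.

88 ft

Let the plane be z = a·easting + b·northing + c.
TP102−TP101: 324a − 48b = −156.2;  TP103−TP101: 364a − 263b = −211.3.
Solving gives a = −0.45671981, b = 0.17130794.
Then c = 523.6 − a·654871 − b·4545086 = −478993.17.
At (655018, 4545097): z_contact = −299159.7 + 778611.2 − 478993.17 = 458.3 ft.
Depth below ground = 546 − 458.3 = 88 ft.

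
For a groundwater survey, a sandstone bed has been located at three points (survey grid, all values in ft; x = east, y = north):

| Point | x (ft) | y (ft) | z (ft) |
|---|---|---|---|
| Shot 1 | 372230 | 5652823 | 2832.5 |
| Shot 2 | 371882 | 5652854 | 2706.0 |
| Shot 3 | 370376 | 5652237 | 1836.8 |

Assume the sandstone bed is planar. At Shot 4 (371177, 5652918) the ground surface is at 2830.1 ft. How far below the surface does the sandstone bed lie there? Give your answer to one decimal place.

Two edge vectors: Shot 1→Shot 2 = (-348, 31, -126.5), Shot 1→Shot 3 = (-1854, -586, -995.7).
Normal n = (Shot 1→Shot 2) × (Shot 1→Shot 3) = (-104995.7, -111972.6, 261402).
So ∂z/∂x = −n_x/n_z = 0.401663721 and ∂z/∂y = −n_y/n_z = 0.428354029.
Intercept c from Shot 1: 2832.5 − 149511.29 − 2421409.51 = −2568088.30.
At (371177, 5652918): z_contact = 149088.33 + 2421450.20 − 2568088.30 = 2450.24 ft.
Depth below ground = 2830.1 − 2450.24 = 379.9 ft.

379.9 ft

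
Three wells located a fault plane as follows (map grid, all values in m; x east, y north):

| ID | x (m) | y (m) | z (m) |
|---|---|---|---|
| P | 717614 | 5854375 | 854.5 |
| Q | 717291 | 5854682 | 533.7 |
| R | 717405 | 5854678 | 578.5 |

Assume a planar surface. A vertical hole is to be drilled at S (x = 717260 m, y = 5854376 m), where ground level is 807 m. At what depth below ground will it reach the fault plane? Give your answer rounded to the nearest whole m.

84 m

Let the plane be z = a·x + b·y + c.
Q−P: −323a + 307b = −320.8;  R−P: −209a + 303b = −276.
Solving gives a = 0.36997567, b = −0.65569335.
Then c = 854.5 − a·717614 − b·5854375 = 3574029.52.
At (717260, 5854376): z_contact = 265368.8 − 3838675.4 + 3574029.52 = 722.9 m.
Depth below ground = 807 − 722.9 = 84 m.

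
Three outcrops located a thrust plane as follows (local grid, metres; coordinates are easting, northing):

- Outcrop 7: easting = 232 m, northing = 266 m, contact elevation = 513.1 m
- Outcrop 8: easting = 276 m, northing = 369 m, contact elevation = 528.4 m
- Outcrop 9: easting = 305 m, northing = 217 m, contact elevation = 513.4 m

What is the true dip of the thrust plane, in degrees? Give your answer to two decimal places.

Two edge vectors: Outcrop 7→Outcrop 8 = (44, 103, 15.3), Outcrop 7→Outcrop 9 = (73, -49, 0.3).
Normal n = (Outcrop 7→Outcrop 8) × (Outcrop 7→Outcrop 9) = (780.6, 1103.7, -9675).
So ∂z/∂easting = −n_x/n_z = 0.08068 and ∂z/∂northing = −n_y/n_z = 0.11408.
Gradient magnitude |∇z| = √(a² + b²) = √(0.00651 + 0.01301) = 0.13973.
True dip = arctan(0.13973) = 7.95°, dipping toward SW (azimuth ≈ 215°).

7.95°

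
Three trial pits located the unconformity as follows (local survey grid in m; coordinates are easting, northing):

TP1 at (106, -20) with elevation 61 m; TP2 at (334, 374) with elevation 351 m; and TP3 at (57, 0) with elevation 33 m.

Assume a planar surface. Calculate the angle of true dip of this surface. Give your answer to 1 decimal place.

37.9°

Let the plane be z = a·easting + b·northing + c.
TP2−TP1: 228a + 394b = 290;  TP3−TP1: −49a + 20b = −28.
Solving gives a = 0.70527, b = 0.32791.
Gradient magnitude |∇z| = √(a² + b²) = √(0.49741 + 0.10753) = 0.77778.
True dip = arctan(0.77778) = 37.9°, dipping toward WSW (azimuth ≈ 245°).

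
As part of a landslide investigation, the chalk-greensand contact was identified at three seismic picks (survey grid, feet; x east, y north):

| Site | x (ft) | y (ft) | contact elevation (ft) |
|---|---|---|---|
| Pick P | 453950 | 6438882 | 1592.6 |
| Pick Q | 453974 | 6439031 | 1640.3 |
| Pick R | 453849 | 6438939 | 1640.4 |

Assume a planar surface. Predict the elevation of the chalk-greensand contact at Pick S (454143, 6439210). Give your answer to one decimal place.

Two edge vectors: Pick P→Pick Q = (24, 149, 47.7), Pick P→Pick R = (-101, 57, 47.8).
Normal n = (Pick P→Pick Q) × (Pick P→Pick R) = (4403.3, -5964.9, 16417).
So ∂z/∂x = −n_x/n_z = −0.268215874 and ∂z/∂y = −n_y/n_z = 0.363336785.
Intercept c from Pick P: 1592.6 + 121756.60 − 2339482.69 = −2216133.49.
At (454143, 6439210): z = −121808.4 + 2339601.9 − 2216133.49 = 1660.0 ft.

1660.0 ft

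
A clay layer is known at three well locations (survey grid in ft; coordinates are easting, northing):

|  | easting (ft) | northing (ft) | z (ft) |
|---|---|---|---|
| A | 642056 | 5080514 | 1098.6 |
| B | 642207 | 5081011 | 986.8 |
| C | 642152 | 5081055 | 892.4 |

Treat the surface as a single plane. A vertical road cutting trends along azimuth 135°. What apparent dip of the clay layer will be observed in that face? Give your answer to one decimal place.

52.4°

Let the plane be z = a·easting + b·northing + c.
B−A: 151a + 497b = −111.8;  C−A: 96a + 541b = −206.2.
Solving gives a = 1.23599, b = −0.60047.
Unit vector along 135° is (sin 135°, cos 135°) = (0.7071, -0.7071).
Slope in that direction = a·(0.7071) + b·(-0.7071) = 1.29857.
Apparent dip = arctan|1.29857| = 52.4° (true dip is 54.0°, so apparent ≤ true as expected).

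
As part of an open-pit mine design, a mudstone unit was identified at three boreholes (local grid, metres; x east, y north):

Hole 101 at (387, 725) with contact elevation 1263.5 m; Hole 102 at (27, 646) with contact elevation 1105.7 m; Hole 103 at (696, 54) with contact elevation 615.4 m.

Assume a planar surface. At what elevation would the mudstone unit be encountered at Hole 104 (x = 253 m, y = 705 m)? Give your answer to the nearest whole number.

1215 m

Let the plane be z = a·x + b·y + c.
Hole 102−Hole 101: −360a − 79b = −157.8;  Hole 103−Hole 101: 309a − 671b = −648.1.
Solving gives a = 0.20560, b = 1.06055.
Then c = 1263.5 − a·387 − b·725 = 415.03.
At (253, 705): z = 52.0 + 747.7 + 415.03 = 1214.7 m.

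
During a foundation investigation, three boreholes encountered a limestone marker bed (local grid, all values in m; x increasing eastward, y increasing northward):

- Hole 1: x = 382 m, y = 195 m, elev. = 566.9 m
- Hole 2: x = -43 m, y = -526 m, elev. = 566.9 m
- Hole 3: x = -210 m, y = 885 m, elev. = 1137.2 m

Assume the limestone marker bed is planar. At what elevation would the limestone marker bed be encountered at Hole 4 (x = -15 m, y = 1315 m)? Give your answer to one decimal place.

1170.6 m

Two edge vectors: Hole 1→Hole 2 = (-425, -721, 0), Hole 1→Hole 3 = (-592, 690, 570.3).
Normal n = (Hole 1→Hole 2) × (Hole 1→Hole 3) = (-411186.3, 242377.5, -720082).
So ∂z/∂x = −n_x/n_z = −0.571027 and ∂z/∂y = −n_y/n_z = 0.336597.
Intercept c from Hole 1: 566.9 + 218.13 − 65.64 = 719.40.
At (-15, 1315): z = 8.6 + 442.6 + 719.40 = 1170.6 m.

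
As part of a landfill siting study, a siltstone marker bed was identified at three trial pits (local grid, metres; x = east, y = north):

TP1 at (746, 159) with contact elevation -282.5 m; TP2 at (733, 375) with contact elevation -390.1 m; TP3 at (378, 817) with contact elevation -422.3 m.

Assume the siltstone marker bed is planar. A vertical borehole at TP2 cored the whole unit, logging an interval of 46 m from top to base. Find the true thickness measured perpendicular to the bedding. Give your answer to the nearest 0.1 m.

Let the plane be z = a·x + b·y + c.
TP2−TP1: −13a + 216b = −107.6;  TP3−TP1: −368a + 658b = −139.8.
Solving gives a = −0.57242, b = −0.53260.
|∇z| = √(a²+b²) = 0.78187, so dip δ = arctan(0.78187) = 38.02°.
True thickness = vertical thickness × cos δ = 46 × cos 38.02° = 36.2 m.

36.2 m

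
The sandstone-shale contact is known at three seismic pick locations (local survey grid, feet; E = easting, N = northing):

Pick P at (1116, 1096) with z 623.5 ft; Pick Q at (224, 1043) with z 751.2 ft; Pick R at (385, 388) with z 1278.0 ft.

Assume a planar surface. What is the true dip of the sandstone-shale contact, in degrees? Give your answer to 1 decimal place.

39.8°

Two edge vectors: Pick P→Pick Q = (-892, -53, 127.7), Pick P→Pick R = (-731, -708, 654.5).
Normal n = (Pick P→Pick Q) × (Pick P→Pick R) = (55723.1, 490465.3, 592793).
So ∂z/∂E = −n_x/n_z = −0.09400 and ∂z/∂N = −n_y/n_z = −0.82738.
Gradient magnitude |∇z| = √(a² + b²) = √(0.00884 + 0.68456) = 0.83270.
True dip = arctan(0.83270) = 39.8°, dipping toward N (azimuth ≈ 006°).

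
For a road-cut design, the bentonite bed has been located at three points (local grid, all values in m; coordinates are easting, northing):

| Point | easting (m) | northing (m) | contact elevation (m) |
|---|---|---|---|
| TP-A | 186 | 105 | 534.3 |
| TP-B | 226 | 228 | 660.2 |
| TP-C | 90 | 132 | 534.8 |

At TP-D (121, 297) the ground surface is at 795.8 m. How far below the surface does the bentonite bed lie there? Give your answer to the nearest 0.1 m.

Let the plane be z = a·easting + b·northing + c.
TP-B−TP-A: 40a + 123b = 125.9;  TP-C−TP-A: −96a + 27b = 0.5.
Solving gives a = 0.25899, b = 0.93935.
Then c = 534.3 − a·186 − b·105 = 387.50.
At (121, 297): z_contact = 31.34 + 278.99 + 387.50 = 697.82 m.
Depth below ground = 795.8 − 697.82 = 98.0 m.

98.0 m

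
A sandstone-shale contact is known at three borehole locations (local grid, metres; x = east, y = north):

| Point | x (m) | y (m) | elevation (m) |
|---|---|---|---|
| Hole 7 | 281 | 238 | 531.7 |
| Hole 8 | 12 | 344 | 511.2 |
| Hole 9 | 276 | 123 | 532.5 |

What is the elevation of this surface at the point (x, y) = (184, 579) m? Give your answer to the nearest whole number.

521 m

Let the plane be z = a·x + b·y + c.
Hole 8−Hole 7: −269a + 106b = −20.5;  Hole 9−Hole 7: −5a − 115b = 0.8.
Solving gives a = 0.07223, b = −0.01010.
Then c = 531.7 − a·281 − b·238 = 513.81.
At (184, 579): z = 13.3 − 5.8 + 513.81 = 521.3 m.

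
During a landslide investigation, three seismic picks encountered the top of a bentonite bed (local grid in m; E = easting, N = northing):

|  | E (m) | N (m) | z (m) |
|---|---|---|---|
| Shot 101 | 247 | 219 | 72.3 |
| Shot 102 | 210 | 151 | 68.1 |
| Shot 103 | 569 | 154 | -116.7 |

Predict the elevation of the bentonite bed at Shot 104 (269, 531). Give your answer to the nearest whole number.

168 m

Let the plane be z = a·E + b·N + c.
Shot 102−Shot 101: −37a − 68b = −4.2;  Shot 103−Shot 101: 322a − 65b = −189.
Solving gives a = −0.51763, b = 0.34342.
Then c = 72.3 − a·247 − b·219 = 124.95.
At (269, 531): z = −139.2 + 182.4 + 124.95 = 168.1 m.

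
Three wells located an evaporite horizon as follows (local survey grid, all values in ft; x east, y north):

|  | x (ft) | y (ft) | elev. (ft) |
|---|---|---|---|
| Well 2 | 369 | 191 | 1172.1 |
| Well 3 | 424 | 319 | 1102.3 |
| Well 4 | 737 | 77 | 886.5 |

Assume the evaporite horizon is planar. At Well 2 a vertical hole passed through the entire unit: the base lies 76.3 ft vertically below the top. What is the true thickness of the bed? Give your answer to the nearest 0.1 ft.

Let the plane be z = a·x + b·y + c.
Well 3−Well 2: 55a + 128b = −69.8;  Well 4−Well 2: 368a − 114b = −285.6.
Solving gives a = −0.83400, b = −0.18695.
|∇z| = √(a²+b²) = 0.85470, so dip δ = arctan(0.85470) = 40.52°.
True thickness = vertical thickness × cos δ = 76.3 × cos 40.52° = 58.0 ft.

58.0 ft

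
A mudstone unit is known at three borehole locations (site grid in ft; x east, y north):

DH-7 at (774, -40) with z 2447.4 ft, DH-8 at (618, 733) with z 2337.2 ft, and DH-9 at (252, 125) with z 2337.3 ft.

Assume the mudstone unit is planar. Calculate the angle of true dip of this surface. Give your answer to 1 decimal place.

11.7°

Let the plane be z = a·x + b·y + c.
DH-8−DH-7: −156a + 773b = −110.2;  DH-9−DH-7: −522a + 165b = −110.1.
Solving gives a = 0.17716, b = −0.10681.
Gradient magnitude |∇z| = √(a² + b²) = √(0.03138 + 0.01141) = 0.20687.
True dip = arctan(0.20687) = 11.7°, dipping toward WNW (azimuth ≈ 301°).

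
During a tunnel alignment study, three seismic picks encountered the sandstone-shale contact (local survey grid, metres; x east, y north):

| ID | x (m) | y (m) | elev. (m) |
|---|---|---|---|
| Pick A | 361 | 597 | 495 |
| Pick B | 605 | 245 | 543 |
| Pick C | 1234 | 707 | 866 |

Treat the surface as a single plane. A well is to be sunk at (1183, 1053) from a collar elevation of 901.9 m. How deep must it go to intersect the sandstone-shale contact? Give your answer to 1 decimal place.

Two edge vectors: Pick A→Pick B = (244, -352, 48), Pick A→Pick C = (873, 110, 371).
Normal n = (Pick A→Pick B) × (Pick A→Pick C) = (-135872, -48620, 334136).
So ∂z/∂x = −n_x/n_z = 0.406637 and ∂z/∂y = −n_y/n_z = 0.145510.
Intercept c from Pick A: 495 − 146.80 − 86.87 = 261.33.
At (1183, 1053): z_contact = 481.05 + 153.22 + 261.33 = 895.61 m.
Depth below ground = 901.9 − 895.61 = 6.3 m.

6.3 m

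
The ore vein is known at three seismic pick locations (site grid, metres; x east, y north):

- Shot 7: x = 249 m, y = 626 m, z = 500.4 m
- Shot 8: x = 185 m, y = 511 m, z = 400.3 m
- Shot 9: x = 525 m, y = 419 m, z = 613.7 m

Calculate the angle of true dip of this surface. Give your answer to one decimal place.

41.2°

Let the plane be z = a·x + b·y + c.
Shot 8−Shot 7: −64a − 115b = −100.1;  Shot 9−Shot 7: 276a − 207b = 113.3.
Solving gives a = 0.75020, b = 0.45293.
Gradient magnitude |∇z| = √(a² + b²) = √(0.56281 + 0.20515) = 0.87633.
True dip = arctan(0.87633) = 41.2°, dipping toward WSW (azimuth ≈ 239°).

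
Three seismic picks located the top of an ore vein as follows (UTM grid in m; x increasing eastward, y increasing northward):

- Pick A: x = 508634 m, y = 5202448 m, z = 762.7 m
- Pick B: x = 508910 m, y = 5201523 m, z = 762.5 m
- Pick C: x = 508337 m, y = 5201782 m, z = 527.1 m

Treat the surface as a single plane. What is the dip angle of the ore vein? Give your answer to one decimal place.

Let the plane be z = a·x + b·y + c.
Pick B−Pick A: 276a − 925b = −0.2;  Pick C−Pick A: −297a − 666b = −235.6.
Solving gives a = 0.47498, b = 0.14194.
Gradient magnitude |∇z| = √(a² + b²) = √(0.22560 + 0.02015) = 0.49573.
True dip = arctan(0.49573) = 26.4°, dipping toward WSW (azimuth ≈ 253°).

26.4°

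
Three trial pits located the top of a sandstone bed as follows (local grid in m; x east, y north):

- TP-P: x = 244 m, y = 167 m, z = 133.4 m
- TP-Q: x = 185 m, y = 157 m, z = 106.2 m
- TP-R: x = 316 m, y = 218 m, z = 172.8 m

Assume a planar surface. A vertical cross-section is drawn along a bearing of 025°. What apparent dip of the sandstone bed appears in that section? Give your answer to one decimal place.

Let the plane be z = a·x + b·y + c.
TP-Q−TP-P: −59a − 10b = −27.2;  TP-R−TP-P: 72a + 51b = 39.4.
Solving gives a = 0.43390, b = 0.15998.
Unit vector along 025° is (sin 25°, cos 25°) = (0.4226, 0.9063).
Slope in that direction = a·(0.4226) + b·(0.9063) = 0.32837.
Apparent dip = arctan|0.32837| = 18.2° (true dip is 24.8°, so apparent ≤ true as expected).

18.2°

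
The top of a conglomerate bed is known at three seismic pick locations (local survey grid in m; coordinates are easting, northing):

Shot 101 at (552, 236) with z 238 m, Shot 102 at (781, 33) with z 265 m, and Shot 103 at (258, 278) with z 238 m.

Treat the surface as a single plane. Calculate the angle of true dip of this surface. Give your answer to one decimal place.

9.1°

Two edge vectors: Shot 101→Shot 102 = (229, -203, 27), Shot 101→Shot 103 = (-294, 42, 0).
Normal n = (Shot 101→Shot 102) × (Shot 101→Shot 103) = (-1134, -7938, -50064).
So ∂z/∂easting = −n_x/n_z = −0.02265 and ∂z/∂northing = −n_y/n_z = −0.15856.
Gradient magnitude |∇z| = √(a² + b²) = √(0.00051 + 0.02514) = 0.16017.
True dip = arctan(0.16017) = 9.1°, dipping toward N (azimuth ≈ 008°).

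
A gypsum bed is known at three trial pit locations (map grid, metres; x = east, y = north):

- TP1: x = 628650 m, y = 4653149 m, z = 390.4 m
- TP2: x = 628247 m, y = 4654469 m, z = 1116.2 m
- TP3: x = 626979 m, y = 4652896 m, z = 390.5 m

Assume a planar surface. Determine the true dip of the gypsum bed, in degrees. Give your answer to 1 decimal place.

28.0°

Two edge vectors: TP1→TP2 = (-403, 1320, 725.8), TP1→TP3 = (-1671, -253, 0.1).
Normal n = (TP1→TP2) × (TP1→TP3) = (183759.4, -1212771.5, 2307679).
So ∂z/∂x = −n_x/n_z = −0.07963 and ∂z/∂y = −n_y/n_z = 0.52554.
Gradient magnitude |∇z| = √(a² + b²) = √(0.00634 + 0.27619) = 0.53154.
True dip = arctan(0.53154) = 28.0°, dipping toward S (azimuth ≈ 171°).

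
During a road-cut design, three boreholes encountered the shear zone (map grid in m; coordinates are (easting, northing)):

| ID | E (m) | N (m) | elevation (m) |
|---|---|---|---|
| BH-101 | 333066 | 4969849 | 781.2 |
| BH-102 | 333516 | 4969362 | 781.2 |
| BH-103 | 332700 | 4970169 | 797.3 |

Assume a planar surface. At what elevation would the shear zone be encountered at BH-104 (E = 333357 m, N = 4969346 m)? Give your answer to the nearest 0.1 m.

Two edge vectors: BH-101→BH-102 = (450, -487, 0), BH-101→BH-103 = (-366, 320, 16.1).
Normal n = (BH-101→BH-102) × (BH-101→BH-103) = (-7840.7, -7245, -34242).
So ∂z/∂E = −n_x/n_z = −0.228979032 and ∂z/∂N = −n_y/n_z = −0.211582267.
Intercept c from BH-101: 781.2 + 76265.13 + 1051531.92 = 1128578.25.
At (333357, 4969346): z = −76331.8 − 1051425.5 + 1128578.25 = 821.0 m.

821.0 m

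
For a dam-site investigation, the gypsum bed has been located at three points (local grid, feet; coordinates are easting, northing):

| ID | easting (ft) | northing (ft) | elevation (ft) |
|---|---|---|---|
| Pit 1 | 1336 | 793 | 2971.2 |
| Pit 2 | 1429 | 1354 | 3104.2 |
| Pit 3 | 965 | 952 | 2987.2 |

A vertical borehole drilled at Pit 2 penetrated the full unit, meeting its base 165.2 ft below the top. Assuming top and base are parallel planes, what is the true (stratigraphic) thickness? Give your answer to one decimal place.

Let the plane be z = a·easting + b·northing + c.
Pit 2−Pit 1: 93a + 561b = 133;  Pit 3−Pit 1: −371a + 159b = 16.
Solving gives a = 0.05460, b = 0.22803.
|∇z| = √(a²+b²) = 0.23447, so dip δ = arctan(0.23447) = 13.20°.
True thickness = vertical thickness × cos δ = 165.2 × cos 13.20° = 160.8 ft.

160.8 ft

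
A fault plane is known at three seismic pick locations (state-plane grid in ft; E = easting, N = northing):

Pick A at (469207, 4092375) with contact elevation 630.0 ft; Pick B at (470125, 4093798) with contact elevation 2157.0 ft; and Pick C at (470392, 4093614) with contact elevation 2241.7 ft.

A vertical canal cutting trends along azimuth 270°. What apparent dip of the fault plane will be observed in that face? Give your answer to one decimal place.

Two edge vectors: Pick A→Pick B = (918, 1423, 1527), Pick A→Pick C = (1185, 1239, 1611.7).
Normal n = (Pick A→Pick B) × (Pick A→Pick C) = (401496.1, 329954.4, -548853).
So ∂z/∂E = −n_x/n_z = 0.73152 and ∂z/∂N = −n_y/n_z = 0.60117.
Unit vector along 270° is (sin 270°, cos 270°) = (-1.0000, -0.0000).
Slope in that direction = a·(-1.0000) + b·(-0.0000) = −0.73152.
Apparent dip = arctan|0.73152| = 36.2° (true dip is 43.4°, so apparent ≤ true as expected).

36.2°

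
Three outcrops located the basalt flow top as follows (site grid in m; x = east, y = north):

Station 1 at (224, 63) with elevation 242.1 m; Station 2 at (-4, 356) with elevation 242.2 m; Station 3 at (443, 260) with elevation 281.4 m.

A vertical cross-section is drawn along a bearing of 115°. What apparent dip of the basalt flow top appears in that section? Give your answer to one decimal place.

Two edge vectors: Station 1→Station 2 = (-228, 293, 0.1), Station 1→Station 3 = (219, 197, 39.3).
Normal n = (Station 1→Station 2) × (Station 1→Station 3) = (11495.2, 8982.3, -109083).
So ∂z/∂x = −n_x/n_z = 0.10538 and ∂z/∂y = −n_y/n_z = 0.08234.
Unit vector along 115° is (sin 115°, cos 115°) = (0.9063, -0.4226).
Slope in that direction = a·(0.9063) + b·(-0.4226) = 0.06071.
Apparent dip = arctan|0.06071| = 3.5° (true dip is 7.6°, so apparent ≤ true as expected).

3.5°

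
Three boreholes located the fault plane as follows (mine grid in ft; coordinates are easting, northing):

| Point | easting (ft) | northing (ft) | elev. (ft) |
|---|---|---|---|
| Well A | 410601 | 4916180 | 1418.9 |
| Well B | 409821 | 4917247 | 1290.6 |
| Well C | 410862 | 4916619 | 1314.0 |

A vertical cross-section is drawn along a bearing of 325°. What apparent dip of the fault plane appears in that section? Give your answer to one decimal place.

Let the plane be z = a·easting + b·northing + c.
Well B−Well A: −780a + 1067b = −128.3;  Well C−Well A: 261a + 439b = −104.9.
Solving gives a = −0.08955, b = −0.18571.
Unit vector along 325° is (sin 325°, cos 325°) = (-0.5736, 0.8192).
Slope in that direction = a·(-0.5736) + b·(0.8192) = −0.10076.
Apparent dip = arctan|0.10076| = 5.8° (true dip is 11.6°, so apparent ≤ true as expected).

5.8°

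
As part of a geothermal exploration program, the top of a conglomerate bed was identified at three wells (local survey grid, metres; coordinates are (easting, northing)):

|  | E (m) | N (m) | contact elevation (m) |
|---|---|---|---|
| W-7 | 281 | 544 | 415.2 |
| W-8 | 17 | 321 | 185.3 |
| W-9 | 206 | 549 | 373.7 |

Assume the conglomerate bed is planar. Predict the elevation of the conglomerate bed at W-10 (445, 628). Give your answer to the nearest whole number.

Let the plane be z = a·E + b·N + c.
W-8−W-7: −264a − 223b = −229.9;  W-9−W-7: −75a + 5b = −41.5.
Solving gives a = 0.57656, b = 0.34838.
Then c = 415.2 − a·281 − b·544 = 63.67.
At (445, 628): z = 256.6 + 218.8 + 63.67 = 539.0 m.

539 m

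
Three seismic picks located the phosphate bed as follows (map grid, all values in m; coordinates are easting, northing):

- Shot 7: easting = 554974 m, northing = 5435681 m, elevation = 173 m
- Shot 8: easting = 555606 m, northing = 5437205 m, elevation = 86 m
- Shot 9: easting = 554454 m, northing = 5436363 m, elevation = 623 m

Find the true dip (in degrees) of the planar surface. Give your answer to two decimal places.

Two edge vectors: Shot 7→Shot 8 = (632, 1524, -87), Shot 7→Shot 9 = (-520, 682, 450).
Normal n = (Shot 7→Shot 8) × (Shot 7→Shot 9) = (745134, -239160, 1223504).
So ∂z/∂easting = −n_x/n_z = −0.60902 and ∂z/∂northing = −n_y/n_z = 0.19547.
Gradient magnitude |∇z| = √(a² + b²) = √(0.37090 + 0.03821) = 0.63962.
True dip = arctan(0.63962) = 32.60°, dipping toward ESE (azimuth ≈ 108°).

32.60°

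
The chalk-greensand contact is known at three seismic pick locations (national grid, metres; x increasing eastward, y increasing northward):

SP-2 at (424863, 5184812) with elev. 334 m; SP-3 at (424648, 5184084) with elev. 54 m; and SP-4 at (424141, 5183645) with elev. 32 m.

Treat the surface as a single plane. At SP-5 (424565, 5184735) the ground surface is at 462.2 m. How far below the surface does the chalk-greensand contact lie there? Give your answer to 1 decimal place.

Let the plane be z = a·x + b·y + c.
SP-3−SP-2: −215a − 728b = −280;  SP-4−SP-2: −722a − 1167b = −302.
Solving gives a = −0.389150780, b = 0.499543156.
Then c = 334 − a·424863 − b·5184812 = −2424367.58.
At (424565, 5184735): z_contact = −165219.80 + 2589998.89 − 2424367.58 = 411.50 m.
Depth below ground = 462.2 − 411.50 = 50.7 m.

50.7 m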